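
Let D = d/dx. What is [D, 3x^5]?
15 x^{4}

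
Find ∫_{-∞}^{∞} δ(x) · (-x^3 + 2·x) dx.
0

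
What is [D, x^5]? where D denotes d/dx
5 x^{4}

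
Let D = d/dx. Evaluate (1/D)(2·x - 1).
x^{2} - x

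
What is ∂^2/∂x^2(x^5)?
20 x^{3}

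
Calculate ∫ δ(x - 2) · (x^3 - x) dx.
6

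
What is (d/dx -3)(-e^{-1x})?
4 e^{- x}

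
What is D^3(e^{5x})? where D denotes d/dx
125 e^{5 x}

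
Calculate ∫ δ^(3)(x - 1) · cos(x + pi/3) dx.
- \sin{\left(1 + \frac{\pi}{3} \right)}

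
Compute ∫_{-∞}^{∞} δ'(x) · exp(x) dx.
-1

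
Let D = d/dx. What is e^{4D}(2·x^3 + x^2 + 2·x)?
2 x^{3} + 25 x^{2} + 106 x + 152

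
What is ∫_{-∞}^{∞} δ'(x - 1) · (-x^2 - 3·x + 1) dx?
5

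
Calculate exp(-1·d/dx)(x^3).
x^{3} - 3 x^{2} + 3 x - 1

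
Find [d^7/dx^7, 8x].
56\frac{d^{6}}{dx^{6}}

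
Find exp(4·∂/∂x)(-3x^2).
- 3 x^{2} - 24 x - 48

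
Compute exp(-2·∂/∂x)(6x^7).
6 x^{7} - 84 x^{6} + 504 x^{5} - 1680 x^{4} + 3360 x^{3} - 4032 x^{2} + 2688 x - 768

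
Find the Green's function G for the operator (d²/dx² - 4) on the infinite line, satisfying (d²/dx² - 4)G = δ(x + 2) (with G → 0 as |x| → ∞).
-\frac{e^{-2|x + 2|}}{4}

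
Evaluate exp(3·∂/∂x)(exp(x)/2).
\frac{e^{x + 3}}{2}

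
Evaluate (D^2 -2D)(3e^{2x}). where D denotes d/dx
0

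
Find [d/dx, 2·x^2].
4 x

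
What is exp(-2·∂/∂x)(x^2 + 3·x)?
x^{2} - x - 2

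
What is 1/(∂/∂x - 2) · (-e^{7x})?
- \frac{e^{7 x}}{5}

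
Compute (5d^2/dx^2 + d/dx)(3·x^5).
15 x^{3} \left(x + 20\right)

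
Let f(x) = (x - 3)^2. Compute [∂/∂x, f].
2 x - 6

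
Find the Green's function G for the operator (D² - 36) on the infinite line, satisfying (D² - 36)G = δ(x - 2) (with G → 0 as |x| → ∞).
-\frac{e^{-6|x - 2|}}{12}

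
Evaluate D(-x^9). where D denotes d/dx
- 9 x^{8}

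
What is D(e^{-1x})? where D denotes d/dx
- e^{- x}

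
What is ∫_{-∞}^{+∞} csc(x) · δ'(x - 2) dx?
\cot{\left(2 \right)} \csc{\left(2 \right)}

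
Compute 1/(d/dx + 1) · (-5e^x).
- \frac{5 e^{x}}{2}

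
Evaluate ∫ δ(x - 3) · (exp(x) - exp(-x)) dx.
2 \sinh{\left(3 \right)}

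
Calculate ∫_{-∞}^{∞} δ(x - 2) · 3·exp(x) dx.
3 e^{2}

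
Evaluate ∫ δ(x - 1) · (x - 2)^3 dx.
-1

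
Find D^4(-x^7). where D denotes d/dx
- 840 x^{3}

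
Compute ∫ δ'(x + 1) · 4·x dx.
-4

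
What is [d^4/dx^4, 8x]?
32\frac{d^{3}}{dx^{3}}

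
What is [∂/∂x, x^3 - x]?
3 x^{2} - 1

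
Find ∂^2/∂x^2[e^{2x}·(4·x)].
16 \left(x + 1\right) e^{2 x}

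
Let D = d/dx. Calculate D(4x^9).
36 x^{8}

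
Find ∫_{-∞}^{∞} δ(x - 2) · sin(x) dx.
\sin{\left(2 \right)}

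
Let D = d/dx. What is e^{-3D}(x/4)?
\frac{x}{4} - \frac{3}{4}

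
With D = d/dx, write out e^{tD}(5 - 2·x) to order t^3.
- 2 t - 2 x + 5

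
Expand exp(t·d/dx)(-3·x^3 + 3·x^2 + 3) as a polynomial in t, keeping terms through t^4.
- 3 t^{3} - 3 t^{2} \left(3 x - 1\right) - 3 t x \left(3 x - 2\right) - 3 x^{3} + 3 x^{2} + 3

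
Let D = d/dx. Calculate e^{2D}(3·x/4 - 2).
\frac{3 x}{4} - \frac{1}{2}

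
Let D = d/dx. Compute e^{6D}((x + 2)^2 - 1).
x^{2} + 16 x + 63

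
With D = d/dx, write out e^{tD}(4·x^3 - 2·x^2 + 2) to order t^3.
4 t^{3} + 2 t^{2} \left(6 x - 1\right) + 4 t x \left(3 x - 1\right) + 4 x^{3} - 2 x^{2} + 2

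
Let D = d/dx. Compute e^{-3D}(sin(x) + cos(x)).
\sqrt{2} \cos{\left(- x + \frac{\pi}{4} + 3 \right)}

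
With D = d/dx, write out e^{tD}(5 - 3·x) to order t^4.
- 3 t - 3 x + 5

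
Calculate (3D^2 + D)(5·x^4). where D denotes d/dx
20 x^{2} \left(x + 9\right)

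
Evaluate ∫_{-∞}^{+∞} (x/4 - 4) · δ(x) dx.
-4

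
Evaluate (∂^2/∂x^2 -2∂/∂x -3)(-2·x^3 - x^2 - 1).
6 x^{3} + 15 x^{2} - 8 x + 1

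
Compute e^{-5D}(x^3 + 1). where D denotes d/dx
x^{3} - 15 x^{2} + 75 x - 124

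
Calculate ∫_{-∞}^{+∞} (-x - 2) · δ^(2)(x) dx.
0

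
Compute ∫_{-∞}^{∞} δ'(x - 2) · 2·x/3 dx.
- \frac{2}{3}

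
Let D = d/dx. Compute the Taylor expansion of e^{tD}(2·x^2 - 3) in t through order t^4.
2 t^{2} + 4 t x + 2 x^{2} - 3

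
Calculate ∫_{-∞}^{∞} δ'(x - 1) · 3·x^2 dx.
-6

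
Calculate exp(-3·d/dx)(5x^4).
5 x^{4} - 60 x^{3} + 270 x^{2} - 540 x + 405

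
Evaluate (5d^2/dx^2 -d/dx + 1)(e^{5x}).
121 e^{5 x}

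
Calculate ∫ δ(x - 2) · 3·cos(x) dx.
3 \cos{\left(2 \right)}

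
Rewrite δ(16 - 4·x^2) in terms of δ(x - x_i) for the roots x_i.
\frac{\delta(x - 2) + \delta(x + 2)}{16}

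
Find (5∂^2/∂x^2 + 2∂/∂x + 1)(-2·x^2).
- 2 x^{2} - 8 x - 20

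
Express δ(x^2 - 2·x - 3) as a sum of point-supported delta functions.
\frac{\delta(x + 1) + \delta(x - 3)}{4}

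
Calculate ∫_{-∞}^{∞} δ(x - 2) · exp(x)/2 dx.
\frac{e^{2}}{2}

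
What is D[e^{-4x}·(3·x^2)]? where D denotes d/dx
6 x \left(1 - 2 x\right) e^{- 4 x}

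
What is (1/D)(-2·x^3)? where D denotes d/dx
- \frac{x^{4}}{2}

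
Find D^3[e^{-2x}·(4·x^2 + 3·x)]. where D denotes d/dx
4 \left(- 8 x^{2} + 18 x - 3\right) e^{- 2 x}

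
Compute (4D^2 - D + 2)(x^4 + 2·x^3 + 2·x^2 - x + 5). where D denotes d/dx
2 x^{4} + 46 x^{2} + 42 x + 27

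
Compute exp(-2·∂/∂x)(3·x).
3 x - 6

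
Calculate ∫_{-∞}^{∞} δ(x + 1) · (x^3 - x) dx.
0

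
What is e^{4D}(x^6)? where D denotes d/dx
x^{6} + 24 x^{5} + 240 x^{4} + 1280 x^{3} + 3840 x^{2} + 6144 x + 4096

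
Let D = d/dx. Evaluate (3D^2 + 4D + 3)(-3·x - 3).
- 9 x - 21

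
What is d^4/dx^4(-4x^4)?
-96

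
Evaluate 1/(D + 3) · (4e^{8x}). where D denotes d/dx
\frac{4 e^{8 x}}{11}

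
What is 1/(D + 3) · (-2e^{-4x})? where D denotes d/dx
2 e^{- 4 x}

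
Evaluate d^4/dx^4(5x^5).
600 x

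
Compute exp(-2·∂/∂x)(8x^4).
8 x^{4} - 64 x^{3} + 192 x^{2} - 256 x + 128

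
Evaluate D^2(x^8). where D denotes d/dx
56 x^{6}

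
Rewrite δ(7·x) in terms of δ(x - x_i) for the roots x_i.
\frac{\delta(x)}{7}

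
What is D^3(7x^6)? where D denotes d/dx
840 x^{3}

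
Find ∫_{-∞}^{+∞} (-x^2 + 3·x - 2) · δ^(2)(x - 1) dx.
-2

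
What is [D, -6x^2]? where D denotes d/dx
- 12 x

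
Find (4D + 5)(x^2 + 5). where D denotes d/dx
5 x^{2} + 8 x + 25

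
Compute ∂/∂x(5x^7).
35 x^{6}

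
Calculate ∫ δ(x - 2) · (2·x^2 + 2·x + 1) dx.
13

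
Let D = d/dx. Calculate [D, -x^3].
- 3 x^{2}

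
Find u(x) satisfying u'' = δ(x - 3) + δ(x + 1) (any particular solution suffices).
\frac{|x - 3|}{2} + \frac{|x + 1|}{2}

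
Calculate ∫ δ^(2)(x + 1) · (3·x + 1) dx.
0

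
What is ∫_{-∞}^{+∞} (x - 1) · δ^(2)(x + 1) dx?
0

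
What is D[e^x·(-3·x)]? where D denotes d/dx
3 \left(- x - 1\right) e^{x}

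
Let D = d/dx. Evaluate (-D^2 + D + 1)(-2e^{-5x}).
58 e^{- 5 x}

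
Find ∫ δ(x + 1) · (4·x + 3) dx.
-1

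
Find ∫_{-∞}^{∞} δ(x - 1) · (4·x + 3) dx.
7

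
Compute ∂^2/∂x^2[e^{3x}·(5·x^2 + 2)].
\left(45 x^{2} + 60 x + 28\right) e^{3 x}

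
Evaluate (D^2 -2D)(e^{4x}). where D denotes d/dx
8 e^{4 x}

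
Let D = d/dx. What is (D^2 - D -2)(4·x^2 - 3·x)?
- 8 x^{2} - 2 x + 11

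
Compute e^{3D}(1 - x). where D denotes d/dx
- x - 2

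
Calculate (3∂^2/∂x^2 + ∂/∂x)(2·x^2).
4 x + 12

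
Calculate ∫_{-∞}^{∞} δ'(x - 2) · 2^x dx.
- \log{\left(16 \right)}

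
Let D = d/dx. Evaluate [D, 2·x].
2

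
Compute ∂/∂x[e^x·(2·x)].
2 \left(x + 1\right) e^{x}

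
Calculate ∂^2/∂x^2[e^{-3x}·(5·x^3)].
15 x \left(3 x^{2} - 6 x + 2\right) e^{- 3 x}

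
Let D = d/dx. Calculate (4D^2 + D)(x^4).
4 x^{2} \left(x + 12\right)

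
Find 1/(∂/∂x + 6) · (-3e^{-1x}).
- \frac{3 e^{- x}}{5}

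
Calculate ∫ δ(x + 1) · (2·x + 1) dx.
-1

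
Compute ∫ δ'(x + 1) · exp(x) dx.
- \frac{1}{e}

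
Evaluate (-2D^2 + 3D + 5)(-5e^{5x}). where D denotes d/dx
150 e^{5 x}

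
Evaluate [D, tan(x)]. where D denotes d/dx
\frac{1}{\cos^{2}{\left(x \right)}}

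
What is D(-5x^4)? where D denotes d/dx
- 20 x^{3}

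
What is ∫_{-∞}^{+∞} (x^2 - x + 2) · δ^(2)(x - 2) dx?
2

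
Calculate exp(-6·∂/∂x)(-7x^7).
- 7 x^{7} + 294 x^{6} - 5292 x^{5} + 52920 x^{4} - 317520 x^{3} + 1143072 x^{2} - 2286144 x + 1959552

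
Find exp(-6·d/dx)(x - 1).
x - 7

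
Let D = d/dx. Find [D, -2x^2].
- 4 x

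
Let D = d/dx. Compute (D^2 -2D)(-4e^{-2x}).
- 32 e^{- 2 x}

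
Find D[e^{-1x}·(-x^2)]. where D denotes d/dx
x \left(x - 2\right) e^{- x}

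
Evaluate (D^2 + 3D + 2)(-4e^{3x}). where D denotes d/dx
- 80 e^{3 x}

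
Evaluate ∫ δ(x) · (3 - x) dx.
3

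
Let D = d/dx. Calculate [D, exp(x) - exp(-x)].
2 \cosh{\left(x \right)}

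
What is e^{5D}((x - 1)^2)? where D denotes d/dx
x^{2} + 8 x + 16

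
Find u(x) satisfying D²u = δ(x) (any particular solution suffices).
\frac{|x|}{2}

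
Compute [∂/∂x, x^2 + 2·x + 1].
2 x + 2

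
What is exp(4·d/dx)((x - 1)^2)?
x^{2} + 6 x + 9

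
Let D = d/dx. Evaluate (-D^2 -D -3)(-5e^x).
25 e^{x}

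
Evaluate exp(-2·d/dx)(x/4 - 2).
\frac{x}{4} - \frac{5}{2}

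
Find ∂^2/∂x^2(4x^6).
120 x^{4}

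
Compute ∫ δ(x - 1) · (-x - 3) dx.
-4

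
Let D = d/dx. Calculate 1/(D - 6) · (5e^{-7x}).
- \frac{5 e^{- 7 x}}{13}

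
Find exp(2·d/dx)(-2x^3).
- 2 x^{3} - 12 x^{2} - 24 x - 16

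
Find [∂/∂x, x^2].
2 x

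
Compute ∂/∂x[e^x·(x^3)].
x^{2} \left(x + 3\right) e^{x}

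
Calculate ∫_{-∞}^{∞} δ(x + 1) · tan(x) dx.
- \tan{\left(1 \right)}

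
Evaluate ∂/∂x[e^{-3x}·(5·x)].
5 \left(1 - 3 x\right) e^{- 3 x}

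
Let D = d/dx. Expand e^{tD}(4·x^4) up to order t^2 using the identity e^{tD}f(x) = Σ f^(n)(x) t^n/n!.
4 x^{2} \left(6 t^{2} + 4 t x + x^{2}\right)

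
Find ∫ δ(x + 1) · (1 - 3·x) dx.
4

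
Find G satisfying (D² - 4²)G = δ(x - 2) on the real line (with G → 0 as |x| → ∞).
-\frac{e^{-4|x - 2|}}{8}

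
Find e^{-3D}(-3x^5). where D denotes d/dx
- 3 x^{5} + 45 x^{4} - 270 x^{3} + 810 x^{2} - 1215 x + 729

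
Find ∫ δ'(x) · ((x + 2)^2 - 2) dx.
-4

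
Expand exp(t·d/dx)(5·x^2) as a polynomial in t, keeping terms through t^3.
5 t^{2} + 10 t x + 5 x^{2}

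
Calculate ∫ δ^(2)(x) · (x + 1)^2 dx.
2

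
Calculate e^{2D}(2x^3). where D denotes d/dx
2 x^{3} + 12 x^{2} + 24 x + 16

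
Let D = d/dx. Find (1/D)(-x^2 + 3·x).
- \frac{x^{3}}{3} + \frac{3 x^{2}}{2}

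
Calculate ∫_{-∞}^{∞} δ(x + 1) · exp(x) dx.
e^{-1}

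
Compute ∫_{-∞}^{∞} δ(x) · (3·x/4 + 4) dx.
4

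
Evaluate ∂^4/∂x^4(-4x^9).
- 12096 x^{5}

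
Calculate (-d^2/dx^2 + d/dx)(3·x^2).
6 x - 6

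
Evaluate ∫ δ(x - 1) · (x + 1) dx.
2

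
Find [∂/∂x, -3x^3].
- 9 x^{2}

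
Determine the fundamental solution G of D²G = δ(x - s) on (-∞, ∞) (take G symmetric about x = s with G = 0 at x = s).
\frac{|x - s|}{2}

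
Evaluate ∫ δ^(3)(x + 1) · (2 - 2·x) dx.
0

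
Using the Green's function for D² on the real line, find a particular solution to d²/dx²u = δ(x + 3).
\frac{|x + 3|}{2}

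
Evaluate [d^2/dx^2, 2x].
4\frac{d}{dx}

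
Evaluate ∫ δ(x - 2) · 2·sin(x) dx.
2 \sin{\left(2 \right)}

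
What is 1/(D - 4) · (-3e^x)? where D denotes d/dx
e^{x}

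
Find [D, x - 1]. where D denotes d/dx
1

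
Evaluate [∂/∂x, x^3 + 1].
3 x^{2}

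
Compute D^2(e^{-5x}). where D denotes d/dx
25 e^{- 5 x}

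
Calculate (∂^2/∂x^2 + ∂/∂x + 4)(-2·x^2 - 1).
- 8 x^{2} - 4 x - 8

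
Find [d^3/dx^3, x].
3\frac{d^{2}}{dx^{2}}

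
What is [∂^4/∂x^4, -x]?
-4\frac{d^{3}}{dx^{3}}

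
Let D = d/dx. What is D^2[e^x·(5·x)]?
5 \left(x + 2\right) e^{x}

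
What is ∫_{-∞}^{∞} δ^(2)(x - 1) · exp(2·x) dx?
4 e^{2}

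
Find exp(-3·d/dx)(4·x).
4 x - 12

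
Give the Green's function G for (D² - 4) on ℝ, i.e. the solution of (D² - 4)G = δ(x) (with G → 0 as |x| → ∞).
-\frac{e^{-2|x|}}{4}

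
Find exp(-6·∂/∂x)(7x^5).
7 x^{5} - 210 x^{4} + 2520 x^{3} - 15120 x^{2} + 45360 x - 54432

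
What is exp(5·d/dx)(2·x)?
2 x + 10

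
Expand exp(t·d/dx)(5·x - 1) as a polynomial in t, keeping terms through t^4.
5 t + 5 x - 1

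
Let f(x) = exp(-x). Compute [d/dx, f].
- e^{- x}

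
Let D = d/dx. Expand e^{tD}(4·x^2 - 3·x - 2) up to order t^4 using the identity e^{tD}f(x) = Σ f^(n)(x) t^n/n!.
4 t^{2} + t \left(8 x - 3\right) + 4 x^{2} - 3 x - 2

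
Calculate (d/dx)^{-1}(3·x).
\frac{3 x^{2}}{2}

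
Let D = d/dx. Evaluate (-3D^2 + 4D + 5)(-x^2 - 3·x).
- 5 x^{2} - 23 x - 6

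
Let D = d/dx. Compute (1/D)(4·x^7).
\frac{x^{8}}{2}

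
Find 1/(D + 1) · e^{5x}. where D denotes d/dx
\frac{e^{5 x}}{6}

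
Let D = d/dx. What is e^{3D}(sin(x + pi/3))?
\sin{\left(x + \frac{\pi}{3} + 3 \right)}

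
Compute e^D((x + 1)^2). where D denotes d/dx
x^{2} + 4 x + 4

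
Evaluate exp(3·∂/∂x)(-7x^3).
- 7 x^{3} - 63 x^{2} - 189 x - 189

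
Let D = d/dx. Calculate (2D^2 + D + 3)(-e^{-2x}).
- 9 e^{- 2 x}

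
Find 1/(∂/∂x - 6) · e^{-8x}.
- \frac{e^{- 8 x}}{14}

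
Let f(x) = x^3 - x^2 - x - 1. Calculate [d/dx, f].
3 x^{2} - 2 x - 1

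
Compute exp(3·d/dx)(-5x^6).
- 5 x^{6} - 90 x^{5} - 675 x^{4} - 2700 x^{3} - 6075 x^{2} - 7290 x - 3645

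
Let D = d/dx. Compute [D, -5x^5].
- 25 x^{4}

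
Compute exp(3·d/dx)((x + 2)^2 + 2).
x^{2} + 10 x + 27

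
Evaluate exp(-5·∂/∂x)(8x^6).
8 x^{6} - 240 x^{5} + 3000 x^{4} - 20000 x^{3} + 75000 x^{2} - 150000 x + 125000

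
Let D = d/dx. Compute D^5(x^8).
6720 x^{3}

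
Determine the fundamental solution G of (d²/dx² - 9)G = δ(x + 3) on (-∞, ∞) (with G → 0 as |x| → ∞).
-\frac{e^{-3|x + 3|}}{6}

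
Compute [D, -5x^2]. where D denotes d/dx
- 10 x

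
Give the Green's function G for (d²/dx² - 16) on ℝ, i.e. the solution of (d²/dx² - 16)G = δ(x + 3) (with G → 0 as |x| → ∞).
-\frac{e^{-4|x + 3|}}{8}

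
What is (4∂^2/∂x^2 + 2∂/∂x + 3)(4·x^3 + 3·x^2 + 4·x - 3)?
12 x^{3} + 33 x^{2} + 120 x + 23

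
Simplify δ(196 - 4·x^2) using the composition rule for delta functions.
\frac{\delta(x - 7) + \delta(x + 7)}{56}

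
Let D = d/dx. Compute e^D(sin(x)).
\sin{\left(x + 1 \right)}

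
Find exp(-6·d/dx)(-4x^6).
- 4 x^{6} + 144 x^{5} - 2160 x^{4} + 17280 x^{3} - 77760 x^{2} + 186624 x - 186624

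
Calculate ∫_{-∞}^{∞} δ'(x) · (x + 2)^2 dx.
-4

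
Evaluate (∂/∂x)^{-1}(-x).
- \frac{x^{2}}{2}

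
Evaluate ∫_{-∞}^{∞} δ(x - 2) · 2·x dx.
4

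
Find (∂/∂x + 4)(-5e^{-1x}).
- 15 e^{- x}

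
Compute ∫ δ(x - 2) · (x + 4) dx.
6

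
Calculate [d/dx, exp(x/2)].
\frac{e^{\frac{x}{2}}}{2}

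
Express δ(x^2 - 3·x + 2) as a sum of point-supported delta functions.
\frac{\delta(x - 1) + \delta(x - 2)}{1}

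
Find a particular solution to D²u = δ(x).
\frac{|x|}{2}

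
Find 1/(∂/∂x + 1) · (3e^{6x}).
\frac{3 e^{6 x}}{7}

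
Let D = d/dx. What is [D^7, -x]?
-7D^{6}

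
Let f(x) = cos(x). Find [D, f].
- \sin{\left(x \right)}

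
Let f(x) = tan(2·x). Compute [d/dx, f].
\frac{2}{\cos^{2}{\left(2 x \right)}}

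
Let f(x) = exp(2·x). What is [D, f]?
2 e^{2 x}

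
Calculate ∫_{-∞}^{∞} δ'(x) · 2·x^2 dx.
0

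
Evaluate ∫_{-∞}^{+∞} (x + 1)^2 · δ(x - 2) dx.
9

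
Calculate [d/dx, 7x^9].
63 x^{8}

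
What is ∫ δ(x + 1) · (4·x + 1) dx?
-3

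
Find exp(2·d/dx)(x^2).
x^{2} + 4 x + 4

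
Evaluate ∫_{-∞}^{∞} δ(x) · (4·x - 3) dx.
-3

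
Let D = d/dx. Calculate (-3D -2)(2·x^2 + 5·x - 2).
- 4 x^{2} - 22 x - 11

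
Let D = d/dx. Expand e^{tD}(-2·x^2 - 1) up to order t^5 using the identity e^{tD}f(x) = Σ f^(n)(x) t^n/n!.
- 2 t^{2} - 4 t x - 2 x^{2} - 1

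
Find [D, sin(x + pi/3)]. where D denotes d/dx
\cos{\left(x + \frac{\pi}{3} \right)}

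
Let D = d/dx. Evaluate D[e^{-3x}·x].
\left(1 - 3 x\right) e^{- 3 x}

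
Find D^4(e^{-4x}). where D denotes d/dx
256 e^{- 4 x}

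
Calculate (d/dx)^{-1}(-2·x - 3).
- x^{2} - 3 x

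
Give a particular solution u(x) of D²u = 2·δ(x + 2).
|x + 2|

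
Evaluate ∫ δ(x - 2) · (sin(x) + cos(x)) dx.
\cos{\left(2 \right)} + \sin{\left(2 \right)}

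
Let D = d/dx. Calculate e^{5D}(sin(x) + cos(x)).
\sqrt{2} \sin{\left(x + \frac{\pi}{4} + 5 \right)}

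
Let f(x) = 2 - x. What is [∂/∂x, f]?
-1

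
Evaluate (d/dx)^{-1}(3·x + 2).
\frac{3 x^{2}}{2} + 2 x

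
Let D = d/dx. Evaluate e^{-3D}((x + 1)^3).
x^{3} - 6 x^{2} + 12 x - 8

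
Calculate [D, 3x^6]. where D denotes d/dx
18 x^{5}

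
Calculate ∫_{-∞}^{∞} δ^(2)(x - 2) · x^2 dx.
2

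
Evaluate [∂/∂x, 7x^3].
21 x^{2}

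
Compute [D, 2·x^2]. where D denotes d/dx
4 x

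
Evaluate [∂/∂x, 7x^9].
63 x^{8}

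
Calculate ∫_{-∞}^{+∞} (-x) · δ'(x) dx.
1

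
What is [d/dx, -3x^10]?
- 30 x^{9}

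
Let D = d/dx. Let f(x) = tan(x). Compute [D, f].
\frac{1}{\cos^{2}{\left(x \right)}}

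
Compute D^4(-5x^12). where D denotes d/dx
- 59400 x^{8}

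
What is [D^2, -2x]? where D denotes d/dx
-4D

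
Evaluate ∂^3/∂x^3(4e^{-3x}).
- 108 e^{- 3 x}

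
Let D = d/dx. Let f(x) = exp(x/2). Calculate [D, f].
\frac{e^{\frac{x}{2}}}{2}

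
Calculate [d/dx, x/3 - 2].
\frac{1}{3}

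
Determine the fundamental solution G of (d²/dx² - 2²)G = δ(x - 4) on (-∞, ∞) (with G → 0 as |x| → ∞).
-\frac{e^{-2|x - 4|}}{4}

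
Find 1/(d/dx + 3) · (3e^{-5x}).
- \frac{3 e^{- 5 x}}{2}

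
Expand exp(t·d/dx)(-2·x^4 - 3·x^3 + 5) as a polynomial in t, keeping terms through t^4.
- 2 t^{4} - t^{3} \left(8 x + 3\right) - 3 t^{2} x \left(4 x + 3\right) - t x^{2} \left(8 x + 9\right) - 2 x^{4} - 3 x^{3} + 5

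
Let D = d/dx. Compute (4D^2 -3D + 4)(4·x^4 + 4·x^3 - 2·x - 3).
16 x^{4} - 32 x^{3} + 156 x^{2} + 88 x - 6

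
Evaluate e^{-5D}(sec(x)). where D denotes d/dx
\sec{\left(x - 5 \right)}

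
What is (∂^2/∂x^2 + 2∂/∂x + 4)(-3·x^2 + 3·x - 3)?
- 12 x^{2} - 12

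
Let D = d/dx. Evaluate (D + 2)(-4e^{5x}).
- 28 e^{5 x}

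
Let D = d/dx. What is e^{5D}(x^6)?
x^{6} + 30 x^{5} + 375 x^{4} + 2500 x^{3} + 9375 x^{2} + 18750 x + 15625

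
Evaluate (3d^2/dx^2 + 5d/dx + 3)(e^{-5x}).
53 e^{- 5 x}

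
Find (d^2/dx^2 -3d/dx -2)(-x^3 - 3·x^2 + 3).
2 x^{3} + 15 x^{2} + 12 x - 12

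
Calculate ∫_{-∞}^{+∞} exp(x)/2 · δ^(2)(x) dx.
\frac{1}{2}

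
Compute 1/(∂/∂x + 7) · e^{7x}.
\frac{e^{7 x}}{14}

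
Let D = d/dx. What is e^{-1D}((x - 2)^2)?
x^{2} - 6 x + 9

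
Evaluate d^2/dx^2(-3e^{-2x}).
- 12 e^{- 2 x}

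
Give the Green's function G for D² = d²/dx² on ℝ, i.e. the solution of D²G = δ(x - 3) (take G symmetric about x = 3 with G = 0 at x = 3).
\frac{|x - 3|}{2}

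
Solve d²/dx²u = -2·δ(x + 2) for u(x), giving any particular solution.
-|x + 2|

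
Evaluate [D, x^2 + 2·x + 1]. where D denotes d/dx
2 x + 2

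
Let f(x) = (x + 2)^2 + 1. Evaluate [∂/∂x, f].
2 x + 4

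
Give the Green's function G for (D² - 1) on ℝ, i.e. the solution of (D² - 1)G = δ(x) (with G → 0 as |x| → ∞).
-\frac{e^{-|x|}}{2}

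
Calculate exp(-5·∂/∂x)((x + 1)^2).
x^{2} - 8 x + 16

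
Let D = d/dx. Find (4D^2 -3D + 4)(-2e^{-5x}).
- 238 e^{- 5 x}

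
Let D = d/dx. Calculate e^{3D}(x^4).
x^{4} + 12 x^{3} + 54 x^{2} + 108 x + 81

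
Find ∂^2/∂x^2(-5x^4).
- 60 x^{2}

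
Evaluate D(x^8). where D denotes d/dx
8 x^{7}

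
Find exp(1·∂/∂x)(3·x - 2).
3 x + 1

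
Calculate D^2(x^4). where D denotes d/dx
12 x^{2}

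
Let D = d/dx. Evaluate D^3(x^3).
6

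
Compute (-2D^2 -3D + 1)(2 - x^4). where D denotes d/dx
- x^{4} + 12 x^{3} + 24 x^{2} + 2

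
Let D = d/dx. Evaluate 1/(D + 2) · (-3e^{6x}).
- \frac{3 e^{6 x}}{8}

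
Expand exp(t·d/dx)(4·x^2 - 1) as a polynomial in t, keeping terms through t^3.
4 t^{2} + 8 t x + 4 x^{2} - 1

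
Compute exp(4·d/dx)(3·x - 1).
3 x + 11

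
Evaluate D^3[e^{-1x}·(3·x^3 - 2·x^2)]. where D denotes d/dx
\left(- 3 x^{3} + 29 x^{2} - 66 x + 30\right) e^{- x}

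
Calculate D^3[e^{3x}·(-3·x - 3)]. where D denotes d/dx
81 \left(- x - 2\right) e^{3 x}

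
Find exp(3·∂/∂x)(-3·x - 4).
- 3 x - 13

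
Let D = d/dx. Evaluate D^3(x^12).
1320 x^{9}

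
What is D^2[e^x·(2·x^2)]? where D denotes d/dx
2 \left(x^{2} + 4 x + 2\right) e^{x}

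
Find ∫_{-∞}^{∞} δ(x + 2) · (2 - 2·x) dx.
6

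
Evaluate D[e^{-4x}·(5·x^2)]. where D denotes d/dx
10 x \left(1 - 2 x\right) e^{- 4 x}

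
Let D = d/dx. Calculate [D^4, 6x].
24D^{3}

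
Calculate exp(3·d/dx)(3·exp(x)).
3 e^{x + 3}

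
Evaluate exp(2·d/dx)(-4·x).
- 4 x - 8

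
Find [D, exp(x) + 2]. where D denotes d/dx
e^{x}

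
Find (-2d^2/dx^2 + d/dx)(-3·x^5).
15 x^{3} \left(8 - x\right)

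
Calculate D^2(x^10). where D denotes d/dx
90 x^{8}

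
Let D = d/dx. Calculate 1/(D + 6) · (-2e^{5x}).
- \frac{2 e^{5 x}}{11}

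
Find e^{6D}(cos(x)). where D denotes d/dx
\cos{\left(x + 6 \right)}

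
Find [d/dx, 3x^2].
6 x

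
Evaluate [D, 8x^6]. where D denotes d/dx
48 x^{5}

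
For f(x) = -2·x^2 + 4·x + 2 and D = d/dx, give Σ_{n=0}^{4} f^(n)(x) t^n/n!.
- 2 t^{2} - 4 t \left(x - 1\right) - 2 x^{2} + 4 x + 2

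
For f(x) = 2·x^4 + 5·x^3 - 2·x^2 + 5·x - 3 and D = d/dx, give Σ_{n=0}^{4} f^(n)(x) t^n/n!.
2 t^{4} + t^{3} \left(8 x + 5\right) + t^{2} \left(12 x^{2} + 15 x - 2\right) + t \left(8 x^{3} + 15 x^{2} - 4 x + 5\right) + 2 x^{4} + 5 x^{3} - 2 x^{2} + 5 x - 3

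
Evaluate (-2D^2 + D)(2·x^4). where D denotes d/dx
8 x^{2} \left(x - 6\right)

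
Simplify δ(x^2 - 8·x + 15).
\frac{\delta(x - 5) + \delta(x - 3)}{2}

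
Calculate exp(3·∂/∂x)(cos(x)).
\cos{\left(x + 3 \right)}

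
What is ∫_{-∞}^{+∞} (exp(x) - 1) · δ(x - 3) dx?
-1 + e^{3}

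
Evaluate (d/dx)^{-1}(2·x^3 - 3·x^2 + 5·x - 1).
\frac{x^{4}}{2} - x^{3} + \frac{5 x^{2}}{2} - x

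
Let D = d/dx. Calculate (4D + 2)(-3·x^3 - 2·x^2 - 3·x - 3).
- 6 x^{3} - 40 x^{2} - 22 x - 18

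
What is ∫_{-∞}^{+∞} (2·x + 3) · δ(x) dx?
3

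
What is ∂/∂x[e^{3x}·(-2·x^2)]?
2 x \left(- 3 x - 2\right) e^{3 x}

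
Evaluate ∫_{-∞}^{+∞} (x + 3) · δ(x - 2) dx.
5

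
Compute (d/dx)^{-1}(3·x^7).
\frac{3 x^{8}}{8}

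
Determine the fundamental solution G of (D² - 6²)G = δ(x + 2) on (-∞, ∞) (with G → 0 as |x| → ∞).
-\frac{e^{-6|x + 2|}}{12}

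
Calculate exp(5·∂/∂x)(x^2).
x^{2} + 10 x + 25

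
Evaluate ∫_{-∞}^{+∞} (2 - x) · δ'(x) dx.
1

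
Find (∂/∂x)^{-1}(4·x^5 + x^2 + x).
\frac{2 x^{6}}{3} + \frac{x^{3}}{3} + \frac{x^{2}}{2}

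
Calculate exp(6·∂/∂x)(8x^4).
8 x^{4} + 192 x^{3} + 1728 x^{2} + 6912 x + 10368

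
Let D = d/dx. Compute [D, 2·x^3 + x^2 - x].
6 x^{2} + 2 x - 1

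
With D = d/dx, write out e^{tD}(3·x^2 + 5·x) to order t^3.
3 t^{2} + t \left(6 x + 5\right) + 3 x^{2} + 5 x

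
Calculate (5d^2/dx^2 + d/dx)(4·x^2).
8 x + 40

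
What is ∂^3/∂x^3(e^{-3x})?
- 27 e^{- 3 x}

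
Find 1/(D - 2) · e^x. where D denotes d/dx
- e^{x}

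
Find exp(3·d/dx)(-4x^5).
- 4 x^{5} - 60 x^{4} - 360 x^{3} - 1080 x^{2} - 1620 x - 972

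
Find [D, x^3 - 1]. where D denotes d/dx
3 x^{2}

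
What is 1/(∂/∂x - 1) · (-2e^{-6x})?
\frac{2 e^{- 6 x}}{7}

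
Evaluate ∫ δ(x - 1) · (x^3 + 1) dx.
2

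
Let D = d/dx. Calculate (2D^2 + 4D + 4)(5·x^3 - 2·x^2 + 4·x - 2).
4 x \left(5 x^{2} + 13 x + 15\right)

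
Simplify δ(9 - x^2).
\frac{\delta(x - 3) + \delta(x + 3)}{6}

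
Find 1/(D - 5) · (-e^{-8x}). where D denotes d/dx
\frac{e^{- 8 x}}{13}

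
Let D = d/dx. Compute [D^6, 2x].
12D^{5}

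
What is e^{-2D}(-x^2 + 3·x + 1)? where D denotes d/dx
- x^{2} + 7 x - 9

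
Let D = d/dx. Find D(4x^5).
20 x^{4}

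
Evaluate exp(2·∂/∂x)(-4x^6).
- 4 x^{6} - 48 x^{5} - 240 x^{4} - 640 x^{3} - 960 x^{2} - 768 x - 256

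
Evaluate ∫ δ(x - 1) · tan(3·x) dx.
\tan{\left(3 \right)}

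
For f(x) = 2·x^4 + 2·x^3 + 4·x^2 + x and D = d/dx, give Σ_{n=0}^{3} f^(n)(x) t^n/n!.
t^{3} \left(8 x + 2\right) + t^{2} \left(12 x^{2} + 6 x + 4\right) + t \left(8 x^{3} + 6 x^{2} + 8 x + 1\right) + 2 x^{4} + 2 x^{3} + 4 x^{2} + x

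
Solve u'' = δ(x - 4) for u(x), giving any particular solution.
\frac{|x - 4|}{2}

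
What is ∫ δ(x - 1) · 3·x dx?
3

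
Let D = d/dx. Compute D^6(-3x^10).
- 453600 x^{4}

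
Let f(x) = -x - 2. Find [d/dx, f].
-1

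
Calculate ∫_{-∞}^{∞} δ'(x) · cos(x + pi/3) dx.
\frac{\sqrt{3}}{2}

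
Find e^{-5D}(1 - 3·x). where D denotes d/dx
16 - 3 x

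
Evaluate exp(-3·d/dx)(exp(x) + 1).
e^{x - 3} + 1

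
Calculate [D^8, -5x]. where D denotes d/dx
-40D^{7}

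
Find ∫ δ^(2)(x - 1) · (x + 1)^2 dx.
2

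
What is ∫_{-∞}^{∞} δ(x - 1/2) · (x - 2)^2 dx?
\frac{9}{4}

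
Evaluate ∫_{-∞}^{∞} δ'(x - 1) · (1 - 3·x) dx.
3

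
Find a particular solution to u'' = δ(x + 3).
\frac{|x + 3|}{2}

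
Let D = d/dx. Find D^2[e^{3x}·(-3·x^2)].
\left(- 27 x^{2} - 36 x - 6\right) e^{3 x}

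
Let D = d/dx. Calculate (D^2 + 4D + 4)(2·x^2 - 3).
8 x^{2} + 16 x - 8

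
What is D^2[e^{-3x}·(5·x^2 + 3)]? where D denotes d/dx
\left(45 x^{2} - 60 x + 37\right) e^{- 3 x}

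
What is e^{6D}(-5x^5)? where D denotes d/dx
- 5 x^{5} - 150 x^{4} - 1800 x^{3} - 10800 x^{2} - 32400 x - 38880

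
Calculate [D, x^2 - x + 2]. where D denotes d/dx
2 x - 1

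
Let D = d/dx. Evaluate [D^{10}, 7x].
70D^{9}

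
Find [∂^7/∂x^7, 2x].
14\frac{d^{6}}{dx^{6}}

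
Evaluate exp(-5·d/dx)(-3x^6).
- 3 x^{6} + 90 x^{5} - 1125 x^{4} + 7500 x^{3} - 28125 x^{2} + 56250 x - 46875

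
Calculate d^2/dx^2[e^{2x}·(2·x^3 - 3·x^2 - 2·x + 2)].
\left(8 x^{3} + 12 x^{2} - 20 x - 6\right) e^{2 x}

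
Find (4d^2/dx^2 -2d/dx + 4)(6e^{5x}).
564 e^{5 x}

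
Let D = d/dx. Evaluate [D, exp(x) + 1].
e^{x}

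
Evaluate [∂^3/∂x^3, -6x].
-18\frac{d^{2}}{dx^{2}}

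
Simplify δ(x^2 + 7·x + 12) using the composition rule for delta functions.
\frac{\delta(x + 3) + \delta(x + 4)}{1}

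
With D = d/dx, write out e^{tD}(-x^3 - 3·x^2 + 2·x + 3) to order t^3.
- t^{3} - 3 t^{2} \left(x + 1\right) - t \left(3 x^{2} + 6 x - 2\right) - x^{3} - 3 x^{2} + 2 x + 3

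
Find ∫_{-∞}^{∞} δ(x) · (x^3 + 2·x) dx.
0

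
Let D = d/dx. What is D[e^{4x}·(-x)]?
\left(- 4 x - 1\right) e^{4 x}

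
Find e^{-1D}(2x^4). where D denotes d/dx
2 x^{4} - 8 x^{3} + 12 x^{2} - 8 x + 2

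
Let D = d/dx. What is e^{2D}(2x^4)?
2 x^{4} + 16 x^{3} + 48 x^{2} + 64 x + 32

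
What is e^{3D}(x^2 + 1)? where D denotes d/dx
x^{2} + 6 x + 10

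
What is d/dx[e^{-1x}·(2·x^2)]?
2 x \left(2 - x\right) e^{- x}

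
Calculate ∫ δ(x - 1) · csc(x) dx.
\csc{\left(1 \right)}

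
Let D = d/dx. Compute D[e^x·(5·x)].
5 \left(x + 1\right) e^{x}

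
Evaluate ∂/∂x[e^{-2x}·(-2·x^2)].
4 x \left(x - 1\right) e^{- 2 x}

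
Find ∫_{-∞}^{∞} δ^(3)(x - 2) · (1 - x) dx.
0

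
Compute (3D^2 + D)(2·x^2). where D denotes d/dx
4 x + 12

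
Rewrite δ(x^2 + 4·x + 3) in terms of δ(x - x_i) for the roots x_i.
\frac{\delta(x + 3) + \delta(x + 1)}{2}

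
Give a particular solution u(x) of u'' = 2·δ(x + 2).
|x + 2|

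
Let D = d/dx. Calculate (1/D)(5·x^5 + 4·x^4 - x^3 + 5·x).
\frac{5 x^{6}}{6} + \frac{4 x^{5}}{5} - \frac{x^{4}}{4} + \frac{5 x^{2}}{2}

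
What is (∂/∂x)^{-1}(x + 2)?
\frac{x^{2}}{2} + 2 x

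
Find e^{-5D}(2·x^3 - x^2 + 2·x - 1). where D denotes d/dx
2 x^{3} - 31 x^{2} + 162 x - 286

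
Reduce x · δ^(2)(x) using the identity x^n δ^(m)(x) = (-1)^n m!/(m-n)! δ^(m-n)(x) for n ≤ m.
-2\delta'(x)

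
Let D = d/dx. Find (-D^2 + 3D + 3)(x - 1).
3 x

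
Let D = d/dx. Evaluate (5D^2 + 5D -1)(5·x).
25 - 5 x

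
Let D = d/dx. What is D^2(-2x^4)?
- 24 x^{2}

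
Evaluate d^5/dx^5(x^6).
720 x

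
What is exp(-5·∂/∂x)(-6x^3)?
- 6 x^{3} + 90 x^{2} - 450 x + 750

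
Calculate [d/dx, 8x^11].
88 x^{10}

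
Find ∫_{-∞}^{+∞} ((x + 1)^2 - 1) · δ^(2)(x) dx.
2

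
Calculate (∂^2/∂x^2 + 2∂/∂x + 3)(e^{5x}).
38 e^{5 x}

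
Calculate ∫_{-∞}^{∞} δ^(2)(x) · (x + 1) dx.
0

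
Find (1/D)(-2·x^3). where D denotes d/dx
- \frac{x^{4}}{2}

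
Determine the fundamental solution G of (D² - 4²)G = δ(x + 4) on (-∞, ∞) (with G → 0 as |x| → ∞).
-\frac{e^{-4|x + 4|}}{8}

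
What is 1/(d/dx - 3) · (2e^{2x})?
- 2 e^{2 x}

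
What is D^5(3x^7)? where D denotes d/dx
7560 x^{2}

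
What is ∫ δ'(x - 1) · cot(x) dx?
\frac{1}{\sin^{2}{\left(1 \right)}}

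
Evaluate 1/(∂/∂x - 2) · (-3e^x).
3 e^{x}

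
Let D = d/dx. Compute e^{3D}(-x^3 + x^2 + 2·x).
- x^{3} - 8 x^{2} - 19 x - 12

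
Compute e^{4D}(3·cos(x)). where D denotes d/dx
3 \cos{\left(x + 4 \right)}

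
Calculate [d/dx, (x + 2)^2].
2 x + 4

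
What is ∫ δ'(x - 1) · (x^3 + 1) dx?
-3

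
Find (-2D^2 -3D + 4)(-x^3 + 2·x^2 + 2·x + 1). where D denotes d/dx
- 4 x^{3} + 17 x^{2} + 8 x - 10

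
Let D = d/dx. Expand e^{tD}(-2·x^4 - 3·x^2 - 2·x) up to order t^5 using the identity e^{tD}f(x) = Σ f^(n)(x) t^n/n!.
- 2 t^{4} - 8 t^{3} x - 3 t^{2} \left(4 x^{2} + 1\right) - 2 t \left(4 x^{3} + 3 x + 1\right) - 2 x^{4} - 3 x^{2} - 2 x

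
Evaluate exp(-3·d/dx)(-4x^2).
- 4 x^{2} + 24 x - 36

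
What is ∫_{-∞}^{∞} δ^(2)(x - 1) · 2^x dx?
2 \log{\left(2 \right)}^{2}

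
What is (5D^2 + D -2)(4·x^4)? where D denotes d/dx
8 x^{2} \left(- x^{2} + 2 x + 30\right)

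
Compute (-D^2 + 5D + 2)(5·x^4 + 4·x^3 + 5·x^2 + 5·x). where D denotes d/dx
10 x^{4} + 108 x^{3} + 10 x^{2} + 36 x + 15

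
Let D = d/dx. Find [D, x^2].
2 x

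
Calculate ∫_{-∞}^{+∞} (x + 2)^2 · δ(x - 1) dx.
9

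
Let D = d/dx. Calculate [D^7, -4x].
-28D^{6}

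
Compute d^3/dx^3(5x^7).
1050 x^{4}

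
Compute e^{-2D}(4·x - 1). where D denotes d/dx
4 x - 9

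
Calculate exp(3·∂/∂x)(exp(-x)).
e^{- x - 3}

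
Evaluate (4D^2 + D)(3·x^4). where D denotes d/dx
12 x^{2} \left(x + 12\right)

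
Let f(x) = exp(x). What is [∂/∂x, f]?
e^{x}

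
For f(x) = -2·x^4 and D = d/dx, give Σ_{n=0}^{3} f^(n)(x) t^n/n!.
2 x \left(- 4 t^{3} - 6 t^{2} x - 4 t x^{2} - x^{3}\right)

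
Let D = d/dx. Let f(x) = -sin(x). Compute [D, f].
- \cos{\left(x \right)}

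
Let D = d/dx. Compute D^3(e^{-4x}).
- 64 e^{- 4 x}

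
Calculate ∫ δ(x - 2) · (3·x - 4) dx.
2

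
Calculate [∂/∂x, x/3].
\frac{1}{3}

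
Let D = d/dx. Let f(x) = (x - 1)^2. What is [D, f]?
2 x - 2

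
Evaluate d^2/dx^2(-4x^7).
- 168 x^{5}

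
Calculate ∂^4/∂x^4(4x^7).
3360 x^{3}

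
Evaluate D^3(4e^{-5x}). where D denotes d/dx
- 500 e^{- 5 x}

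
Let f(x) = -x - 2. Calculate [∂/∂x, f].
-1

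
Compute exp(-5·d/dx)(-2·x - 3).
7 - 2 x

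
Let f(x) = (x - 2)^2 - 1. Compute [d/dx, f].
2 x - 4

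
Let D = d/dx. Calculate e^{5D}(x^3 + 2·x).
x^{3} + 15 x^{2} + 77 x + 135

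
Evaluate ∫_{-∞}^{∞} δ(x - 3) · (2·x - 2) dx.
4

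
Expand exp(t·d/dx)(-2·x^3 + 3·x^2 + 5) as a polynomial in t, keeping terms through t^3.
- 2 t^{3} - t^{2} \left(6 x - 3\right) - 6 t x \left(x - 1\right) - 2 x^{3} + 3 x^{2} + 5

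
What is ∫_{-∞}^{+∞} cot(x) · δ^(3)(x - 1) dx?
6 \cot^{4}{\left(1 \right)} + 2 + 8 \cot^{2}{\left(1 \right)}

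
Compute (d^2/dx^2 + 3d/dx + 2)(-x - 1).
- 2 x - 5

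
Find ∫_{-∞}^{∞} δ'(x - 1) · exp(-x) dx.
e^{-1}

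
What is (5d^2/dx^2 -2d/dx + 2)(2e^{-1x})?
18 e^{- x}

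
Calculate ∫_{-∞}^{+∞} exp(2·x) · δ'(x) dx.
-2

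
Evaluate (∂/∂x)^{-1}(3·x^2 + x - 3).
x^{3} + \frac{x^{2}}{2} - 3 x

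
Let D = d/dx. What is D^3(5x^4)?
120 x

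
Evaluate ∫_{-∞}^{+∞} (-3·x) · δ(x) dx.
0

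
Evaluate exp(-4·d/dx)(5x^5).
5 x^{5} - 100 x^{4} + 800 x^{3} - 3200 x^{2} + 6400 x - 5120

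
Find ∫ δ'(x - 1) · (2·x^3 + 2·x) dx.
-8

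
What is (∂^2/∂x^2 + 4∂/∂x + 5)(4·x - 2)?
20 x + 6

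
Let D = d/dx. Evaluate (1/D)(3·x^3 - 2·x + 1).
\frac{3 x^{4}}{4} - x^{2} + x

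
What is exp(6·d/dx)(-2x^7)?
- 2 x^{7} - 84 x^{6} - 1512 x^{5} - 15120 x^{4} - 90720 x^{3} - 326592 x^{2} - 653184 x - 559872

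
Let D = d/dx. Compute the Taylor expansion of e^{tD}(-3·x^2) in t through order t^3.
- 3 t^{2} - 6 t x - 3 x^{2}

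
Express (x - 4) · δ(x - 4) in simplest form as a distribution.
0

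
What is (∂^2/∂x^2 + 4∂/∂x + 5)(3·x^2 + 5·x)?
15 x^{2} + 49 x + 26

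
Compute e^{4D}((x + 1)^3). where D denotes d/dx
x^{3} + 15 x^{2} + 75 x + 125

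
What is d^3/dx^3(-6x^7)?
- 1260 x^{4}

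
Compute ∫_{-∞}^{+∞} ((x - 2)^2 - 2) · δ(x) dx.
2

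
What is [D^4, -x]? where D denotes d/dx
-4D^{3}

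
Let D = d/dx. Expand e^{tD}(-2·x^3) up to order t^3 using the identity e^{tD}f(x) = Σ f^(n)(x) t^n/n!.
- 2 t^{3} - 6 t^{2} x - 6 t x^{2} - 2 x^{3}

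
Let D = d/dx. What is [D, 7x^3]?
21 x^{2}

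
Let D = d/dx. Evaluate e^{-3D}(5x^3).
5 x^{3} - 45 x^{2} + 135 x - 135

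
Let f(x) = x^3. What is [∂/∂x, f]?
3 x^{2}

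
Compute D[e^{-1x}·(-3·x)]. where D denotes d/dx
3 \left(x - 1\right) e^{- x}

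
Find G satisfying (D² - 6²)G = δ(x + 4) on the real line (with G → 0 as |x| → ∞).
-\frac{e^{-6|x + 4|}}{12}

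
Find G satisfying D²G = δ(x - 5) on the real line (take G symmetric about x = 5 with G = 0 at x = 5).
\frac{|x - 5|}{2}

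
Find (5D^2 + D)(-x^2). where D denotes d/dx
- 2 x - 10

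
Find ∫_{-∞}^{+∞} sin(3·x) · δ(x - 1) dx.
\sin{\left(3 \right)}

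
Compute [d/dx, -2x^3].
- 6 x^{2}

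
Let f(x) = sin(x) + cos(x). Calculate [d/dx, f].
- \sin{\left(x \right)} + \cos{\left(x \right)}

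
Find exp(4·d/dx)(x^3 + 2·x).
x^{3} + 12 x^{2} + 50 x + 72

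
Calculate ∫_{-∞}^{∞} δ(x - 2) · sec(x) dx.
\sec{\left(2 \right)}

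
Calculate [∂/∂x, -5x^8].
- 40 x^{7}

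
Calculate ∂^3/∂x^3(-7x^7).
- 1470 x^{4}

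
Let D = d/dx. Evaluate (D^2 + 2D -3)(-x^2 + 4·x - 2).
3 x^{2} - 16 x + 12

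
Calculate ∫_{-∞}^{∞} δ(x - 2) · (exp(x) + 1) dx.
1 + e^{2}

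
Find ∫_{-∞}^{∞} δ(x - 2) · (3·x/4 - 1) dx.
\frac{1}{2}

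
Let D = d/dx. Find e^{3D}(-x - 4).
- x - 7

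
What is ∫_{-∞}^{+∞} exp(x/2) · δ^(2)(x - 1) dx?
\frac{e^{\frac{1}{2}}}{4}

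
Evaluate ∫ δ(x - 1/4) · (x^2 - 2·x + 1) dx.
\frac{9}{16}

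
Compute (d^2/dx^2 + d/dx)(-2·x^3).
6 x \left(- x - 2\right)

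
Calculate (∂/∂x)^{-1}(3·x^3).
\frac{3 x^{4}}{4}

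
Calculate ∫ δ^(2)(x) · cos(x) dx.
-1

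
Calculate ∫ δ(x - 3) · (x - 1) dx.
2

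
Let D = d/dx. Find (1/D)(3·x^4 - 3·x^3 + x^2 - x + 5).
\frac{3 x^{5}}{5} - \frac{3 x^{4}}{4} + \frac{x^{3}}{3} - \frac{x^{2}}{2} + 5 x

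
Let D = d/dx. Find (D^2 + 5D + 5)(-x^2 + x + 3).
- 5 x^{2} - 5 x + 18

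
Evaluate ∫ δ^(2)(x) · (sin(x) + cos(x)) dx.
-1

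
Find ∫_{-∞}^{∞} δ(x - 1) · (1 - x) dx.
0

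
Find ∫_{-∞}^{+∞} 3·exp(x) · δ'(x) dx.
-3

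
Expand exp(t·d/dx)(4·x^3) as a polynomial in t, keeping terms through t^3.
4 t^{3} + 12 t^{2} x + 12 t x^{2} + 4 x^{3}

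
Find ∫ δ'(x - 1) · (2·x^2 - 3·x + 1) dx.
-1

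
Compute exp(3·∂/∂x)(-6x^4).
- 6 x^{4} - 72 x^{3} - 324 x^{2} - 648 x - 486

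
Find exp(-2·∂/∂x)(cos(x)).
\cos{\left(x - 2 \right)}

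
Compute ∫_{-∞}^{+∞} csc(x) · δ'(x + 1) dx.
\cot{\left(1 \right)} \csc{\left(1 \right)}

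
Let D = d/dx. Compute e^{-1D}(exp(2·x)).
e^{2 x - 2}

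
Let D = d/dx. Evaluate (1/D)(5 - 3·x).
- \frac{3 x^{2}}{2} + 5 x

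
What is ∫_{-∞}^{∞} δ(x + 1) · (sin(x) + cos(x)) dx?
- \sin{\left(1 \right)} + \cos{\left(1 \right)}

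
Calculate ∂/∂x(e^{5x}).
5 e^{5 x}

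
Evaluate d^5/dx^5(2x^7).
5040 x^{2}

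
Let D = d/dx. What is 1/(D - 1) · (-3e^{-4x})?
\frac{3 e^{- 4 x}}{5}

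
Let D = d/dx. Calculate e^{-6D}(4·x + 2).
4 x - 22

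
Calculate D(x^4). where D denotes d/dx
4 x^{3}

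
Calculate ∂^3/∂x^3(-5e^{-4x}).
320 e^{- 4 x}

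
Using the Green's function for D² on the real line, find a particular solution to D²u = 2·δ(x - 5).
|x - 5|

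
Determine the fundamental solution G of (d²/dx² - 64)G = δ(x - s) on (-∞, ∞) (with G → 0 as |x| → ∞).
-\frac{e^{-8|x-s|}}{16}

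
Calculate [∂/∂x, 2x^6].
12 x^{5}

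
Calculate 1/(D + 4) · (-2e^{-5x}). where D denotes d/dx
2 e^{- 5 x}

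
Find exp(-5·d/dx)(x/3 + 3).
\frac{x}{3} + \frac{4}{3}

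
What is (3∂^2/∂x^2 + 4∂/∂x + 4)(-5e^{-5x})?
- 295 e^{- 5 x}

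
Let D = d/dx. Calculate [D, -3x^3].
- 9 x^{2}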